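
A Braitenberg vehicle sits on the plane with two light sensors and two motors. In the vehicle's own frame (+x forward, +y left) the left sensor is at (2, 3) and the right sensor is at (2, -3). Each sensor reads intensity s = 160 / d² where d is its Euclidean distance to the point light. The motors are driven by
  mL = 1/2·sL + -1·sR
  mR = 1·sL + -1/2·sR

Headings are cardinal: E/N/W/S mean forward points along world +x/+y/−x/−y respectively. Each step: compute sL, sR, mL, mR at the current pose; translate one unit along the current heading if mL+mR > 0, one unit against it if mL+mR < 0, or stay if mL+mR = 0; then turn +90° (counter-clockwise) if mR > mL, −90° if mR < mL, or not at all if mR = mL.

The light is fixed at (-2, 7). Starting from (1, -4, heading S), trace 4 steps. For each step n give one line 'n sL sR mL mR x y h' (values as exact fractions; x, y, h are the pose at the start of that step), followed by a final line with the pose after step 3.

n=0: pose=(1,-4,S); sL=32/41, sR=160/169; mL=-3856/6929, mR=2128/6929; mL+mR=-1728/6929 → advance -1; mR−mL=5984/6929 → turn +1·90°
n=1: pose=(1,-3,E); sL=80/37, sR=80/97; mL=920/3589, mR=6280/3589; mL+mR=7200/3589 → advance +1; mR−mL=5360/3589 → turn +1·90°
n=2: pose=(2,-3,N); sL=32/13, sR=160/113; mL=-272/1469, mR=2576/1469; mL+mR=2304/1469 → advance +1; mR−mL=2848/1469 → turn +1·90°
n=3: pose=(2,-2,W); sL=40/37, sR=4; mL=-128/37, mR=-34/37; mL+mR=-162/37 → advance -1; mR−mL=94/37 → turn +1·90°

0 32/41 160/169 -3856/6929 2128/6929 1 -4 S
1 80/37 80/97 920/3589 6280/3589 1 -3 E
2 32/13 160/113 -272/1469 2576/1469 2 -3 N
3 40/37 4 -128/37 -34/37 2 -2 W
final 3 -2 S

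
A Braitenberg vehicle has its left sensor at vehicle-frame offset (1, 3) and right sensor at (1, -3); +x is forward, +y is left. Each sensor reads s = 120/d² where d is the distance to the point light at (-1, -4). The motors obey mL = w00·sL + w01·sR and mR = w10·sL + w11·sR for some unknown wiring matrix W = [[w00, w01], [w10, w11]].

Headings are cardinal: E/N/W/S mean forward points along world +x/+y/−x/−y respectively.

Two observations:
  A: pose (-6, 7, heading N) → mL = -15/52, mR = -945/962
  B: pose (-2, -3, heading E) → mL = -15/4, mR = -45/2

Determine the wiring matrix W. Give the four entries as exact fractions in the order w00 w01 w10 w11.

-1/2 0 -1 -1/2

obs A: pose=(-6,7,N) → sL=15/26, sR=30/37, mL=-15/52, mR=-945/962
obs B: pose=(-2,-3,E) → sL=15/2, sR=30, mL=-15/4, mR=-45/2
sensor matrix S = [[15/26, 30/37], [15/2, 30]]; det S = 5400/481
solve [mL_A; mL_B] = S·[w00; w01] and [mR_A; mR_B] = S·[w10; w11]:
  w00 = -1/2, w01 = 0, w10 = -1, w11 = -1/2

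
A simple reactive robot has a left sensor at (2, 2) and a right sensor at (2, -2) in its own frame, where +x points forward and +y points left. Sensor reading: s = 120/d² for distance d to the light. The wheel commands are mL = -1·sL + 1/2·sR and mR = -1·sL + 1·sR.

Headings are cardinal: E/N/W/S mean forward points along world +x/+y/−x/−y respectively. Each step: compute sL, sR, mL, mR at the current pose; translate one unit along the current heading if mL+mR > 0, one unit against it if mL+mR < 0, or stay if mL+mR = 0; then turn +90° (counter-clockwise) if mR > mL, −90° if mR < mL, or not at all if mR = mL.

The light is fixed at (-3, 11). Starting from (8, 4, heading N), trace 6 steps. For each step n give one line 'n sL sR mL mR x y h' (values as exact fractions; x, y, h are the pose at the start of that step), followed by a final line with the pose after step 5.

n=0: pose=(8,4,N); sL=60/53, sR=60/97; mL=-4230/5141, mR=-2640/5141; mL+mR=-6870/5141 → advance -1; mR−mL=30/97 → turn +1·90°
n=1: pose=(8,3,W); sL=120/181, sR=40/39; mL=-1060/7059, mR=2560/7059; mL+mR=500/2353 → advance +1; mR−mL=20/39 → turn +1·90°
n=2: pose=(7,3,S); sL=30/61, sR=30/41; mL=-315/2501, mR=600/2501; mL+mR=285/2501 → advance +1; mR−mL=15/41 → turn +1·90°
n=3: pose=(7,2,E); sL=120/193, sR=24/53; mL=-4044/10229, mR=-1728/10229; mL+mR=-5772/10229 → advance -1; mR−mL=12/53 → turn +1·90°
n=4: pose=(6,2,N); sL=60/49, sR=12/17; mL=-726/833, mR=-432/833; mL+mR=-1158/833 → advance -1; mR−mL=6/17 → turn +1·90°
n=5: pose=(6,1,W); sL=120/193, sR=120/113; mL=-1980/21809, mR=9600/21809; mL+mR=7620/21809 → advance +1; mR−mL=60/113 → turn +1·90°

0 60/53 60/97 -4230/5141 -2640/5141 8 4 N
1 120/181 40/39 -1060/7059 2560/7059 8 3 W
2 30/61 30/41 -315/2501 600/2501 7 3 S
3 120/193 24/53 -4044/10229 -1728/10229 7 2 E
4 60/49 12/17 -726/833 -432/833 6 2 N
5 120/193 120/113 -1980/21809 9600/21809 6 1 W
final 5 1 S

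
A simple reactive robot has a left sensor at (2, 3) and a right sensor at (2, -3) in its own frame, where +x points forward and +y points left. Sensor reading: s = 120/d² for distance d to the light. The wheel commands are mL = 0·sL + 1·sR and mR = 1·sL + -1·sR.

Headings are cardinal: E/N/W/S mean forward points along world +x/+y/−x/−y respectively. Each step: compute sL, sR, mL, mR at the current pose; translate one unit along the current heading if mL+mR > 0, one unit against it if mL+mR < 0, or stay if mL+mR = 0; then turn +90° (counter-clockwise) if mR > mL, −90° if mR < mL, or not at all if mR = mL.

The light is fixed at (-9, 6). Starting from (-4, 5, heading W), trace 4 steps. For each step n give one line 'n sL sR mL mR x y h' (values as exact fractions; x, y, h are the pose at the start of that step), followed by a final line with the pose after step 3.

n=0: pose=(-4,5,W); sL=24/5, sR=120/13; mL=120/13, mR=-288/65; mL+mR=24/5 → advance +1; mR−mL=-888/65 → turn -1·90°
n=1: pose=(-5,5,N); sL=60, sR=12/5; mL=12/5, mR=288/5; mL+mR=60 → advance +1; mR−mL=276/5 → turn +1·90°
n=2: pose=(-5,6,W); sL=120/13, sR=120/13; mL=120/13, mR=0; mL+mR=120/13 → advance +1; mR−mL=-120/13 → turn -1·90°
n=3: pose=(-6,6,N); sL=30, sR=3; mL=3, mR=27; mL+mR=30 → advance +1; mR−mL=24 → turn +1·90°

0 24/5 120/13 120/13 -288/65 -4 5 W
1 60 12/5 12/5 288/5 -5 5 N
2 120/13 120/13 120/13 0 -5 6 W
3 30 3 3 27 -6 6 N
final -6 7 W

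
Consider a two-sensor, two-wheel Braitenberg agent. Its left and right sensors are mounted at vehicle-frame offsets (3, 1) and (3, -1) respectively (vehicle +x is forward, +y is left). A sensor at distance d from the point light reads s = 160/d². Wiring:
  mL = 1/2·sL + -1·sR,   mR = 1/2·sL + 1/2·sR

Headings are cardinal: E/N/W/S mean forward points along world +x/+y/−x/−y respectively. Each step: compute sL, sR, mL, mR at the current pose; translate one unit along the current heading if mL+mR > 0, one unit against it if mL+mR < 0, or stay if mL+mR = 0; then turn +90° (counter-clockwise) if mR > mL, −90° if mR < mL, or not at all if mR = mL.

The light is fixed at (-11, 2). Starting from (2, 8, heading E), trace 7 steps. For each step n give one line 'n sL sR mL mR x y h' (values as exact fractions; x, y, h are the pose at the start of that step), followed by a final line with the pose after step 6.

n=0: pose=(2,8,E); sL=32/61, sR=160/281; mL=-5264/17141, mR=9376/17141; mL+mR=4112/17141 → advance +1; mR−mL=240/281 → turn +1·90°
n=1: pose=(3,8,N); sL=16/25, sR=80/153; mL=-776/3825, mR=2224/3825; mL+mR=1448/3825 → advance +1; mR−mL=40/51 → turn +1·90°
n=2: pose=(3,9,W); sL=160/157, sR=32/37; mL=-2064/5809, mR=5472/5809; mL+mR=3408/5809 → advance +1; mR−mL=48/37 → turn +1·90°
n=3: pose=(2,9,S); sL=40/53, sR=1; mL=-33/53, mR=93/106; mL+mR=27/106 → advance +1; mR−mL=3/2 → turn +1·90°
n=4: pose=(2,8,E); sL=32/61, sR=160/281; mL=-5264/17141, mR=9376/17141; mL+mR=4112/17141 → advance +1; mR−mL=240/281 → turn +1·90°
n=5: pose=(3,8,N); sL=16/25, sR=80/153; mL=-776/3825, mR=2224/3825; mL+mR=1448/3825 → advance +1; mR−mL=40/51 → turn +1·90°
n=6: pose=(3,9,W); sL=160/157, sR=32/37; mL=-2064/5809, mR=5472/5809; mL+mR=3408/5809 → advance +1; mR−mL=48/37 → turn +1·90°

0 32/61 160/281 -5264/17141 9376/17141 2 8 E
1 16/25 80/153 -776/3825 2224/3825 3 8 N
2 160/157 32/37 -2064/5809 5472/5809 3 9 W
3 40/53 1 -33/53 93/106 2 9 S
4 32/61 160/281 -5264/17141 9376/17141 2 8 E
5 16/25 80/153 -776/3825 2224/3825 3 8 N
6 160/157 32/37 -2064/5809 5472/5809 3 9 W
final 2 9 S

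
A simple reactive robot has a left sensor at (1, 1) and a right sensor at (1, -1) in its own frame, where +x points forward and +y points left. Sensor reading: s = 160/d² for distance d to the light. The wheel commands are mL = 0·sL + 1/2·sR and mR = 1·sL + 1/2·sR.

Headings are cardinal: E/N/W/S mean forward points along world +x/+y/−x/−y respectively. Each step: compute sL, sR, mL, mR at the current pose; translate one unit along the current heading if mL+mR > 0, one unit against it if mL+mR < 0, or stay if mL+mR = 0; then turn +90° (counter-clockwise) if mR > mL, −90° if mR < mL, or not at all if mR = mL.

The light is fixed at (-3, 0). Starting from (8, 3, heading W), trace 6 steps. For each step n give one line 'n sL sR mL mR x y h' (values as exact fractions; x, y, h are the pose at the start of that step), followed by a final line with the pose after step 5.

0 20/13 40/29 20/29 840/377 8 3 W
1 32/25 32/17 16/17 944/425 7 3 S
2 16/13 80/61 40/61 1496/793 7 2 E
3 160/109 160/153 80/153 33200/16677 8 2 N
4 20/13 40/29 20/29 840/377 8 3 W
5 32/25 32/17 16/17 944/425 7 3 S
final 7 2 E

n=0: pose=(8,3,W); sL=20/13, sR=40/29; mL=20/29, mR=840/377; mL+mR=1100/377 → advance +1; mR−mL=20/13 → turn +1·90°
n=1: pose=(7,3,S); sL=32/25, sR=32/17; mL=16/17, mR=944/425; mL+mR=1344/425 → advance +1; mR−mL=32/25 → turn +1·90°
n=2: pose=(7,2,E); sL=16/13, sR=80/61; mL=40/61, mR=1496/793; mL+mR=2016/793 → advance +1; mR−mL=16/13 → turn +1·90°
n=3: pose=(8,2,N); sL=160/109, sR=160/153; mL=80/153, mR=33200/16677; mL+mR=41920/16677 → advance +1; mR−mL=160/109 → turn +1·90°
n=4: pose=(8,3,W); sL=20/13, sR=40/29; mL=20/29, mR=840/377; mL+mR=1100/377 → advance +1; mR−mL=20/13 → turn +1·90°
n=5: pose=(7,3,S); sL=32/25, sR=32/17; mL=16/17, mR=944/425; mL+mR=1344/425 → advance +1; mR−mL=32/25 → turn +1·90°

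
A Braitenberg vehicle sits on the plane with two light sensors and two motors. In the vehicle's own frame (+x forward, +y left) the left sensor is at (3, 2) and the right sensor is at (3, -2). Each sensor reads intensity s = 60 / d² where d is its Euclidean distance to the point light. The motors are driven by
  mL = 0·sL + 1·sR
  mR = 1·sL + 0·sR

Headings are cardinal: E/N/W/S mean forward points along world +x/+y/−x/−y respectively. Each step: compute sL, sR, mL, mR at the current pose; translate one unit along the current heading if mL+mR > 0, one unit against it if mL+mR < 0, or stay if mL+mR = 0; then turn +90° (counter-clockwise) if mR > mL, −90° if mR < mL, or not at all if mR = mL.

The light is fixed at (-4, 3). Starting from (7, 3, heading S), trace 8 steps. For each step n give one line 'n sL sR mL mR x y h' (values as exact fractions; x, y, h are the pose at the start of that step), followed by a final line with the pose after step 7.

0 30/89 2/3 2/3 30/89 7 3 S
1 60/73 12/13 12/13 60/73 7 2 W
2 15/17 15/37 15/37 15/17 6 2 N
3 60/53 60/53 60/53 60/53 6 3 W
4 3/2 3/2 3/2 3/2 5 3 W
5 60/29 60/29 60/29 60/29 4 3 W
6 3 3 3 3 3 3 W
7 60/13 60/13 60/13 60/13 2 3 W
final 1 3 W

n=0: pose=(7,3,S); sL=30/89, sR=2/3; mL=2/3, mR=30/89; mL+mR=268/267 → advance +1; mR−mL=-88/267 → turn -1·90°
n=1: pose=(7,2,W); sL=60/73, sR=12/13; mL=12/13, mR=60/73; mL+mR=1656/949 → advance +1; mR−mL=-96/949 → turn -1·90°
n=2: pose=(6,2,N); sL=15/17, sR=15/37; mL=15/37, mR=15/17; mL+mR=810/629 → advance +1; mR−mL=300/629 → turn +1·90°
n=3: pose=(6,3,W); sL=60/53, sR=60/53; mL=60/53, mR=60/53; mL+mR=120/53 → advance +1; mR−mL=0 → turn +0·90°
n=4: pose=(5,3,W); sL=3/2, sR=3/2; mL=3/2, mR=3/2; mL+mR=3 → advance +1; mR−mL=0 → turn +0·90°
n=5: pose=(4,3,W); sL=60/29, sR=60/29; mL=60/29, mR=60/29; mL+mR=120/29 → advance +1; mR−mL=0 → turn +0·90°
n=6: pose=(3,3,W); sL=3, sR=3; mL=3, mR=3; mL+mR=6 → advance +1; mR−mL=0 → turn +0·90°
n=7: pose=(2,3,W); sL=60/13, sR=60/13; mL=60/13, mR=60/13; mL+mR=120/13 → advance +1; mR−mL=0 → turn +0·90°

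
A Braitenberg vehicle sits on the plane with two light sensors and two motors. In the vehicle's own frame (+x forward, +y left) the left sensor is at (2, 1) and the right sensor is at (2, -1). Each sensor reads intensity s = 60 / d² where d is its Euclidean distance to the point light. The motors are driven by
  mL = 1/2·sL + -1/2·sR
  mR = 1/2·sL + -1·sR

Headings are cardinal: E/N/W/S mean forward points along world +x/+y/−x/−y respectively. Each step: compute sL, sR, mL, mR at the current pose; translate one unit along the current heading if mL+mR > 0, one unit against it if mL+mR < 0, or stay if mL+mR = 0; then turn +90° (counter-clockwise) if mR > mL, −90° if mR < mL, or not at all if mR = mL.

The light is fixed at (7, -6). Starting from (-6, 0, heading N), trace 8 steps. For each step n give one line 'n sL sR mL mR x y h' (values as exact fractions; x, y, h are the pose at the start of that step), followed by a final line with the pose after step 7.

0 3/13 15/52 -3/104 -9/52 -6 0 N
1 60/157 60/137 -600/21509 -5310/21509 -6 -1 E
2 30/89 10/39 140/3471 -305/3471 -7 -1 S
3 60/281 12/61 144/17141 -1542/17141 -7 0 W
4 3/13 15/52 -3/104 -9/52 -6 0 N
5 60/157 60/137 -600/21509 -5310/21509 -6 -1 E
6 30/89 10/39 140/3471 -305/3471 -7 -1 S
7 60/281 12/61 144/17141 -1542/17141 -7 0 W
final -6 0 N

n=0: pose=(-6,0,N); sL=3/13, sR=15/52; mL=-3/104, mR=-9/52; mL+mR=-21/104 → advance -1; mR−mL=-15/104 → turn -1·90°
n=1: pose=(-6,-1,E); sL=60/157, sR=60/137; mL=-600/21509, mR=-5310/21509; mL+mR=-5910/21509 → advance -1; mR−mL=-30/137 → turn -1·90°
n=2: pose=(-7,-1,S); sL=30/89, sR=10/39; mL=140/3471, mR=-305/3471; mL+mR=-55/1157 → advance -1; mR−mL=-5/39 → turn -1·90°
n=3: pose=(-7,0,W); sL=60/281, sR=12/61; mL=144/17141, mR=-1542/17141; mL+mR=-1398/17141 → advance -1; mR−mL=-6/61 → turn -1·90°
n=4: pose=(-6,0,N); sL=3/13, sR=15/52; mL=-3/104, mR=-9/52; mL+mR=-21/104 → advance -1; mR−mL=-15/104 → turn -1·90°
n=5: pose=(-6,-1,E); sL=60/157, sR=60/137; mL=-600/21509, mR=-5310/21509; mL+mR=-5910/21509 → advance -1; mR−mL=-30/137 → turn -1·90°
n=6: pose=(-7,-1,S); sL=30/89, sR=10/39; mL=140/3471, mR=-305/3471; mL+mR=-55/1157 → advance -1; mR−mL=-5/39 → turn -1·90°
n=7: pose=(-7,0,W); sL=60/281, sR=12/61; mL=144/17141, mR=-1542/17141; mL+mR=-1398/17141 → advance -1; mR−mL=-6/61 → turn -1·90°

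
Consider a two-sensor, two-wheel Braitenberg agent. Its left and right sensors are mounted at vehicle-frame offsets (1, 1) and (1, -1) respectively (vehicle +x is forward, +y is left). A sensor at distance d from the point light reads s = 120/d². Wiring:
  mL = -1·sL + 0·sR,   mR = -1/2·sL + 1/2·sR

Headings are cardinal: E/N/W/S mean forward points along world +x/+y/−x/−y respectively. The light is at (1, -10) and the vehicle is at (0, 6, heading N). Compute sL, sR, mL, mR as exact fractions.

120/293 120/289 -120/293 240/84677

left sensor world pos  = (-1, 7); dL² = 293
right sensor world pos = (1, 7); dR² = 289
sL = 120/293 = 120/293
sR = 120/289 = 120/289
mL = -1·sL + 0·sR = -120/293
mR = -1/2·sL + 1/2·sR = 240/84677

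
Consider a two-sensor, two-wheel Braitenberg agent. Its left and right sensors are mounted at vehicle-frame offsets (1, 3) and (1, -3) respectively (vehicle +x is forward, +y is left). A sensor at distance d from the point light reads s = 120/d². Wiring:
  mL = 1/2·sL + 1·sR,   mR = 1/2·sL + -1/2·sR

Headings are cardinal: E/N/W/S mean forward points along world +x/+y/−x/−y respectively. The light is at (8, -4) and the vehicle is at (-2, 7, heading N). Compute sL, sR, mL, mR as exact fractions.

left sensor world pos  = (-5, 8); dL² = 313
right sensor world pos = (1, 8); dR² = 193
sL = 120/313 = 120/313
sR = 120/193 = 120/193
mL = 1/2·sL + 1·sR = 49140/60409
mR = 1/2·sL + -1/2·sR = -7200/60409

120/313 120/193 49140/60409 -7200/60409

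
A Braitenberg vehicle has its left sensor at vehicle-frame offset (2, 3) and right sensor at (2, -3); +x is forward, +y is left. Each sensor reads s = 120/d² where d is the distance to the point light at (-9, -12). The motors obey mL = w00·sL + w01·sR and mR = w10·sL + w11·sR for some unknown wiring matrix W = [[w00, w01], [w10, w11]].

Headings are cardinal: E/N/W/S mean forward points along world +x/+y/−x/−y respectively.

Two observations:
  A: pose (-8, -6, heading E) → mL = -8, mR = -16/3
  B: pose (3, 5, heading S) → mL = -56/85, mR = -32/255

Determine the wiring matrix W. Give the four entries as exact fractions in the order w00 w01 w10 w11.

-1 -1 1 -1

obs A: pose=(-8,-6,E) → sL=4/3, sR=20/3, mL=-8, mR=-16/3
obs B: pose=(3,5,S) → sL=4/15, sR=20/51, mL=-56/85, mR=-32/255
sensor matrix S = [[4/3, 20/3], [4/15, 20/51]]; det S = -64/51
solve [mL_A; mL_B] = S·[w00; w01] and [mR_A; mR_B] = S·[w10; w11]:
  w00 = -1, w01 = -1, w10 = 1, w11 = -1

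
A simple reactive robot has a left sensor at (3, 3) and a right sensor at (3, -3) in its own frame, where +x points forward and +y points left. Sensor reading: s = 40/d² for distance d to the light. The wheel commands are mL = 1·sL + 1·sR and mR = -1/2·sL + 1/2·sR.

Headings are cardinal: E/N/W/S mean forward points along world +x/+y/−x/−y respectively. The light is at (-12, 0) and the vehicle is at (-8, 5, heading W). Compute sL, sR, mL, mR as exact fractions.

left sensor world pos  = (-11, 2); dL² = 5
right sensor world pos = (-11, 8); dR² = 65
sL = 40/5 = 8
sR = 40/65 = 8/13
mL = 1·sL + 1·sR = 112/13
mR = -1/2·sL + 1/2·sR = -48/13

8 8/13 112/13 -48/13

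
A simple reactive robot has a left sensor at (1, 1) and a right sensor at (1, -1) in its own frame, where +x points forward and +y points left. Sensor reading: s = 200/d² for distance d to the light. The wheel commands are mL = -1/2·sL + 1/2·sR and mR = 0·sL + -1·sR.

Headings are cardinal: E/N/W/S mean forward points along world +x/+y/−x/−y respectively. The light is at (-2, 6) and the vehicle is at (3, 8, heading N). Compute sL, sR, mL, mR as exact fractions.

left sensor world pos  = (2, 9); dL² = 25
right sensor world pos = (4, 9); dR² = 45
sL = 200/25 = 8
sR = 200/45 = 40/9
mL = -1/2·sL + 1/2·sR = -16/9
mR = 0·sL + -1·sR = -40/9

8 40/9 -16/9 -40/9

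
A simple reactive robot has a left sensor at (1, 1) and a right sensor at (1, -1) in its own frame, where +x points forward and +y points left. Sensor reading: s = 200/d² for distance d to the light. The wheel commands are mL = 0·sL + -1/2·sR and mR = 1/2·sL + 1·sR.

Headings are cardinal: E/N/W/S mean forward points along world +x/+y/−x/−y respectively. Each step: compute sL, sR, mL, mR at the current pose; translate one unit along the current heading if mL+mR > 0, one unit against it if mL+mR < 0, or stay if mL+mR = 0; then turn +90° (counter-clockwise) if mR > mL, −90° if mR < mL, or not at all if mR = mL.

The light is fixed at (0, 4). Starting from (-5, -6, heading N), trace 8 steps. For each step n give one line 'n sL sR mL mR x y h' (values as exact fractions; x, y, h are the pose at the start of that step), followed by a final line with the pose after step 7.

n=0: pose=(-5,-6,N); sL=200/117, sR=200/97; mL=-100/97, mR=33100/11349; mL+mR=21400/11349 → advance +1; mR−mL=44800/11349 → turn +1·90°
n=1: pose=(-5,-5,W); sL=25/17, sR=2; mL=-1, mR=93/34; mL+mR=59/34 → advance +1; mR−mL=127/34 → turn +1·90°
n=2: pose=(-6,-5,S); sL=8/5, sR=200/149; mL=-100/149, mR=1596/745; mL+mR=1096/745 → advance +1; mR−mL=2096/745 → turn +1·90°
n=3: pose=(-6,-6,E); sL=100/53, sR=100/73; mL=-50/73, mR=8950/3869; mL+mR=6300/3869 → advance +1; mR−mL=11600/3869 → turn +1·90°
n=4: pose=(-5,-6,N); sL=200/117, sR=200/97; mL=-100/97, mR=33100/11349; mL+mR=21400/11349 → advance +1; mR−mL=44800/11349 → turn +1·90°
n=5: pose=(-5,-5,W); sL=25/17, sR=2; mL=-1, mR=93/34; mL+mR=59/34 → advance +1; mR−mL=127/34 → turn +1·90°
n=6: pose=(-6,-5,S); sL=8/5, sR=200/149; mL=-100/149, mR=1596/745; mL+mR=1096/745 → advance +1; mR−mL=2096/745 → turn +1·90°
n=7: pose=(-6,-6,E); sL=100/53, sR=100/73; mL=-50/73, mR=8950/3869; mL+mR=6300/3869 → advance +1; mR−mL=11600/3869 → turn +1·90°

0 200/117 200/97 -100/97 33100/11349 -5 -6 N
1 25/17 2 -1 93/34 -5 -5 W
2 8/5 200/149 -100/149 1596/745 -6 -5 S
3 100/53 100/73 -50/73 8950/3869 -6 -6 E
4 200/117 200/97 -100/97 33100/11349 -5 -6 N
5 25/17 2 -1 93/34 -5 -5 W
6 8/5 200/149 -100/149 1596/745 -6 -5 S
7 100/53 100/73 -50/73 8950/3869 -6 -6 E
final -5 -6 N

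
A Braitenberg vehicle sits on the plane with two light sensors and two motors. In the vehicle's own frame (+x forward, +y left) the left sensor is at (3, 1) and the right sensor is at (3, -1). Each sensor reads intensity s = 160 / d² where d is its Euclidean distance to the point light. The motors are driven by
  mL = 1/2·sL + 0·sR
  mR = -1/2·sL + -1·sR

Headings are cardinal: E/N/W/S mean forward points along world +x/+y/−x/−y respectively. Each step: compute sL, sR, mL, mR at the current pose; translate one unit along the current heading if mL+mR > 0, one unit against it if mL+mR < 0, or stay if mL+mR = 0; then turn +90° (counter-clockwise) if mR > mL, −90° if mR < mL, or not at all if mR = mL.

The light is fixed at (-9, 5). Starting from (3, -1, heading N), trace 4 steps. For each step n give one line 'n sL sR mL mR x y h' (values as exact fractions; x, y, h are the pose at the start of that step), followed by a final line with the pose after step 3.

n=0: pose=(3,-1,N); sL=16/13, sR=80/89; mL=8/13, mR=-1752/1157; mL+mR=-80/89 → advance -1; mR−mL=-2464/1157 → turn -1·90°
n=1: pose=(3,-2,E); sL=160/261, sR=160/289; mL=80/261, mR=-64880/75429; mL+mR=-160/289 → advance -1; mR−mL=-88000/75429 → turn -1·90°
n=2: pose=(2,-2,S); sL=40/61, sR=4/5; mL=20/61, mR=-344/305; mL+mR=-4/5 → advance -1; mR−mL=-444/305 → turn -1·90°
n=3: pose=(2,-1,W); sL=160/113, sR=160/89; mL=80/113, mR=-25200/10057; mL+mR=-160/89 → advance -1; mR−mL=-32320/10057 → turn -1·90°

0 16/13 80/89 8/13 -1752/1157 3 -1 N
1 160/261 160/289 80/261 -64880/75429 3 -2 E
2 40/61 4/5 20/61 -344/305 2 -2 S
3 160/113 160/89 80/113 -25200/10057 2 -1 W
final 3 -1 N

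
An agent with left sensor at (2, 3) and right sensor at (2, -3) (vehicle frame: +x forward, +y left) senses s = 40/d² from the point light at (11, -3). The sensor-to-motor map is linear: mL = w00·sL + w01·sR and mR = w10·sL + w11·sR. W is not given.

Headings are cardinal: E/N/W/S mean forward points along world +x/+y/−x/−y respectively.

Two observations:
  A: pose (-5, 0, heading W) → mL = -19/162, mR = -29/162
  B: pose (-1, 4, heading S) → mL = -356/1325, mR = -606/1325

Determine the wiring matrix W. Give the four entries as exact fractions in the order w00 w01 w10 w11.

-1/2 -1/2 -1 -1/2

obs A: pose=(-5,0,W) → sL=10/81, sR=1/9, mL=-19/162, mR=-29/162
obs B: pose=(-1,4,S) → sL=20/53, sR=4/25, mL=-356/1325, mR=-606/1325
sensor matrix S = [[10/81, 1/9], [20/53, 4/25]]; det S = -476/21465
solve [mL_A; mL_B] = S·[w00; w01] and [mR_A; mR_B] = S·[w10; w11]:
  w00 = -1/2, w01 = -1/2, w10 = -1, w11 = -1/2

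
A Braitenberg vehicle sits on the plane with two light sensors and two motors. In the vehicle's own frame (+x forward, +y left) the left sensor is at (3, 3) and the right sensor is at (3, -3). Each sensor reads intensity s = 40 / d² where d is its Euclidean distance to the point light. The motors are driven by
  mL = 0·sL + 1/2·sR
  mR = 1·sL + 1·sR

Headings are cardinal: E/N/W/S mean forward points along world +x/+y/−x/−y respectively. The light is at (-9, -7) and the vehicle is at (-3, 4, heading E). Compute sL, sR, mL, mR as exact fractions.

40/277 8/29 4/29 3376/8033

left sensor world pos  = (0, 7); dL² = 277
right sensor world pos = (0, 1); dR² = 145
sL = 40/277 = 40/277
sR = 40/145 = 8/29
mL = 0·sL + 1/2·sR = 4/29
mR = 1·sL + 1·sR = 3376/8033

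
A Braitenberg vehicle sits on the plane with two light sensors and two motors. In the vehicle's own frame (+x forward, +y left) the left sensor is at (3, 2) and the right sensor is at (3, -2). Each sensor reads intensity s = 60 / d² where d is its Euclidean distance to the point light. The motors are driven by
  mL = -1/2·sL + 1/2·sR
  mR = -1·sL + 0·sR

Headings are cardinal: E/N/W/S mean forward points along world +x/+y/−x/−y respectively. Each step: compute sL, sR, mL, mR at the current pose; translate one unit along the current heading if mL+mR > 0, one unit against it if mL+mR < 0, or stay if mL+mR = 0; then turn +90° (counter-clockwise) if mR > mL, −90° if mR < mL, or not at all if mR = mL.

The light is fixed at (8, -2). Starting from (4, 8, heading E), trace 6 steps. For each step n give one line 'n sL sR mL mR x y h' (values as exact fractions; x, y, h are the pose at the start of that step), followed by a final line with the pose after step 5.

n=0: pose=(4,8,E); sL=12/29, sR=12/13; mL=96/377, mR=-12/29; mL+mR=-60/377 → advance -1; mR−mL=-252/377 → turn -1·90°
n=1: pose=(3,8,S); sL=30/29, sR=30/49; mL=-300/1421, mR=-30/29; mL+mR=-1770/1421 → advance -1; mR−mL=-1170/1421 → turn -1·90°
n=2: pose=(3,9,W); sL=12/29, sR=60/233; mL=-528/6757, mR=-12/29; mL+mR=-3324/6757 → advance -1; mR−mL=-2268/6757 → turn -1·90°
n=3: pose=(4,9,N); sL=15/58, sR=3/10; mL=3/145, mR=-15/58; mL+mR=-69/290 → advance -1; mR−mL=-81/290 → turn -1·90°
n=4: pose=(4,8,E); sL=12/29, sR=12/13; mL=96/377, mR=-12/29; mL+mR=-60/377 → advance -1; mR−mL=-252/377 → turn -1·90°
n=5: pose=(3,8,S); sL=30/29, sR=30/49; mL=-300/1421, mR=-30/29; mL+mR=-1770/1421 → advance -1; mR−mL=-1170/1421 → turn -1·90°

0 12/29 12/13 96/377 -12/29 4 8 E
1 30/29 30/49 -300/1421 -30/29 3 8 S
2 12/29 60/233 -528/6757 -12/29 3 9 W
3 15/58 3/10 3/145 -15/58 4 9 N
4 12/29 12/13 96/377 -12/29 4 8 E
5 30/29 30/49 -300/1421 -30/29 3 8 S
final 3 9 W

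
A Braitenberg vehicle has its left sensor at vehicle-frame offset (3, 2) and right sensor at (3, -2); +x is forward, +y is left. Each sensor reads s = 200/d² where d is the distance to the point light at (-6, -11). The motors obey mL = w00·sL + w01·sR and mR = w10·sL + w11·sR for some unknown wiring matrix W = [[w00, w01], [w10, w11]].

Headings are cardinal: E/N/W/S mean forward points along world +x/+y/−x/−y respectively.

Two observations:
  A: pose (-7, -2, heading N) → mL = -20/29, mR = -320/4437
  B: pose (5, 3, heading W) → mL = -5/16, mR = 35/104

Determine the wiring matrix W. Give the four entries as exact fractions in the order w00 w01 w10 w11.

0 -1/2 1 -1

obs A: pose=(-7,-2,N) → sL=200/153, sR=40/29, mL=-20/29, mR=-320/4437
obs B: pose=(5,3,W) → sL=25/26, sR=5/8, mL=-5/16, mR=35/104
sensor matrix S = [[200/153, 40/29], [25/26, 5/8]]; det S = -29375/57681
solve [mL_A; mL_B] = S·[w00; w01] and [mR_A; mR_B] = S·[w10; w11]:
  w00 = 0, w01 = -1/2, w10 = 1, w11 = -1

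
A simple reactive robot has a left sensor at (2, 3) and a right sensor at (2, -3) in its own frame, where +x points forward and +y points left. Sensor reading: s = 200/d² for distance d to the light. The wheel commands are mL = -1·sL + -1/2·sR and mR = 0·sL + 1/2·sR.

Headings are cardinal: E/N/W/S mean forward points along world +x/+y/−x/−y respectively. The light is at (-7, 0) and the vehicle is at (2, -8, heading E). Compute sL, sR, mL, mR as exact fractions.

left sensor world pos  = (4, -5); dL² = 146
right sensor world pos = (4, -11); dR² = 242
sL = 200/146 = 100/73
sR = 200/242 = 100/121
mL = -1·sL + -1/2·sR = -15750/8833
mR = 0·sL + 1/2·sR = 50/121

100/73 100/121 -15750/8833 50/121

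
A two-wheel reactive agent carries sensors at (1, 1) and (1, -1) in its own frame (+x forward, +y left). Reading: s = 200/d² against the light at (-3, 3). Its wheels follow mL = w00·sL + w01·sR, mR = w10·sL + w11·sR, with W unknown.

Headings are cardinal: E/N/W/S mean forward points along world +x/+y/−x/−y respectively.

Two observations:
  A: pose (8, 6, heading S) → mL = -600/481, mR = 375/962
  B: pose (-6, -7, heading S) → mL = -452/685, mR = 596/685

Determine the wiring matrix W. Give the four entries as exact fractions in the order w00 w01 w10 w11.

obs A: pose=(8,6,S) → sL=50/37, sR=25/13, mL=-600/481, mR=375/962
obs B: pose=(-6,-7,S) → sL=8/5, sR=200/137, mL=-452/685, mR=596/685
sensor matrix S = [[50/37, 25/13], [8/5, 200/137]]; det S = -72760/65897
solve [mL_A; mL_B] = S·[w00; w01] and [mR_A; mR_B] = S·[w10; w11]:
  w00 = 1/2, w01 = -1, w10 = 1, w11 = -1/2

1/2 -1 1 -1/2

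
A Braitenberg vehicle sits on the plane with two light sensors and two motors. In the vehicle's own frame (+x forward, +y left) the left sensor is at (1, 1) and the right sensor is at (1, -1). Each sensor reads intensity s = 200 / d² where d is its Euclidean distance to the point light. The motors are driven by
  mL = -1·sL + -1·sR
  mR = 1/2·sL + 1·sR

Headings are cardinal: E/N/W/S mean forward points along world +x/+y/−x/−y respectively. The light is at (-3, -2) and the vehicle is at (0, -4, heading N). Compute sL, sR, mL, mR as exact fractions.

40 200/17 -880/17 540/17

left sensor world pos  = (-1, -3); dL² = 5
right sensor world pos = (1, -3); dR² = 17
sL = 200/5 = 40
sR = 200/17 = 200/17
mL = -1·sL + -1·sR = -880/17
mR = 1/2·sL + 1·sR = 540/17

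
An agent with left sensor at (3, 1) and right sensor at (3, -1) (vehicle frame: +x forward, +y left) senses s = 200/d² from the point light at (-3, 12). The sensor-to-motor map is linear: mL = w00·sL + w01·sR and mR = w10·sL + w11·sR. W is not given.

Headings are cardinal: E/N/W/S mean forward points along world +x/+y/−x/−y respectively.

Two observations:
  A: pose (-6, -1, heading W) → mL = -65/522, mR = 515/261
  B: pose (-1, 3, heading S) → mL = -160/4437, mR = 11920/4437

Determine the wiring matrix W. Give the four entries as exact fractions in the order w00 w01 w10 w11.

obs A: pose=(-6,-1,W) → sL=25/29, sR=10/9, mL=-65/522, mR=515/261
obs B: pose=(-1,3,S) → sL=200/153, sR=40/29, mL=-160/4437, mR=11920/4437
sensor matrix S = [[25/29, 10/9], [200/153, 40/29]]; det S = -305000/1158057
solve [mL_A; mL_B] = S·[w00; w01] and [mR_A; mR_B] = S·[w10; w11]:
  w00 = 1/2, w01 = -1/2, w10 = 1, w11 = 1

1/2 -1/2 1 1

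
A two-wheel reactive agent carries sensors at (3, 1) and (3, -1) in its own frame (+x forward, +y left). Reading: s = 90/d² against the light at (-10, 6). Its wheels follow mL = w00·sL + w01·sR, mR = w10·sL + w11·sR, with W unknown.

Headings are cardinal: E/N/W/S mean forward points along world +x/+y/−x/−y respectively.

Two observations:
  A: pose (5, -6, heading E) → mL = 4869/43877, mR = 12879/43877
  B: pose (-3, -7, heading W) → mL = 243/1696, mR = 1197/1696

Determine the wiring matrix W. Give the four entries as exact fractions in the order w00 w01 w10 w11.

1 -1/2 1 1/2

obs A: pose=(5,-6,E) → sL=18/89, sR=90/493, mL=4869/43877, mR=12879/43877
obs B: pose=(-3,-7,W) → sL=45/106, sR=9/16, mL=243/1696, mR=1197/1696
sensor matrix S = [[18/89, 90/493], [45/106, 9/16]]; det S = 674649/18603848
solve [mL_A; mL_B] = S·[w00; w01] and [mR_A; mR_B] = S·[w10; w11]:
  w00 = 1, w01 = -1/2, w10 = 1, w11 = 1/2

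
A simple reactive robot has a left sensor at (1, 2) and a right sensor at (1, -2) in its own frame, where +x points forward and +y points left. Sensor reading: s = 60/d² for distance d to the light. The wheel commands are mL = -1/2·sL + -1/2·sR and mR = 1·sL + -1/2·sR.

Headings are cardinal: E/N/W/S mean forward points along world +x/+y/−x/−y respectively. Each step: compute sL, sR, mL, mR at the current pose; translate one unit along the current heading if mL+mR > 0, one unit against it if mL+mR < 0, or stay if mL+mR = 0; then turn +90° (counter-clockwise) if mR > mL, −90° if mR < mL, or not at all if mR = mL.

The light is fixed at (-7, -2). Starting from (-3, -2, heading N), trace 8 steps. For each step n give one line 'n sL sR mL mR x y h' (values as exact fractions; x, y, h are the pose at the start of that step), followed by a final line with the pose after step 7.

n=0: pose=(-3,-2,N); sL=12, sR=60/37; mL=-252/37, mR=414/37; mL+mR=162/37 → advance +1; mR−mL=18 → turn +1·90°
n=1: pose=(-3,-1,W); sL=6, sR=10/3; mL=-14/3, mR=13/3; mL+mR=-1/3 → advance -1; mR−mL=9 → turn +1·90°
n=2: pose=(-2,-1,S); sL=60/49, sR=20/3; mL=-580/147, mR=-310/147; mL+mR=-890/147 → advance -1; mR−mL=90/49 → turn +1·90°
n=3: pose=(-2,0,E); sL=15/13, sR=5/3; mL=-55/39, mR=25/78; mL+mR=-85/78 → advance -1; mR−mL=45/26 → turn +1·90°
n=4: pose=(-3,0,N); sL=60/13, sR=4/3; mL=-116/39, mR=154/39; mL+mR=38/39 → advance +1; mR−mL=90/13 → turn +1·90°
n=5: pose=(-3,1,W); sL=6, sR=30/17; mL=-66/17, mR=87/17; mL+mR=21/17 → advance +1; mR−mL=9 → turn +1·90°
n=6: pose=(-4,1,S); sL=60/29, sR=12; mL=-204/29, mR=-114/29; mL+mR=-318/29 → advance -1; mR−mL=90/29 → turn +1·90°
n=7: pose=(-4,2,E); sL=15/13, sR=3; mL=-27/13, mR=-9/26; mL+mR=-63/26 → advance -1; mR−mL=45/26 → turn +1·90°

0 12 60/37 -252/37 414/37 -3 -2 N
1 6 10/3 -14/3 13/3 -3 -1 W
2 60/49 20/3 -580/147 -310/147 -2 -1 S
3 15/13 5/3 -55/39 25/78 -2 0 E
4 60/13 4/3 -116/39 154/39 -3 0 N
5 6 30/17 -66/17 87/17 -3 1 W
6 60/29 12 -204/29 -114/29 -4 1 S
7 15/13 3 -27/13 -9/26 -4 2 E
final -5 2 N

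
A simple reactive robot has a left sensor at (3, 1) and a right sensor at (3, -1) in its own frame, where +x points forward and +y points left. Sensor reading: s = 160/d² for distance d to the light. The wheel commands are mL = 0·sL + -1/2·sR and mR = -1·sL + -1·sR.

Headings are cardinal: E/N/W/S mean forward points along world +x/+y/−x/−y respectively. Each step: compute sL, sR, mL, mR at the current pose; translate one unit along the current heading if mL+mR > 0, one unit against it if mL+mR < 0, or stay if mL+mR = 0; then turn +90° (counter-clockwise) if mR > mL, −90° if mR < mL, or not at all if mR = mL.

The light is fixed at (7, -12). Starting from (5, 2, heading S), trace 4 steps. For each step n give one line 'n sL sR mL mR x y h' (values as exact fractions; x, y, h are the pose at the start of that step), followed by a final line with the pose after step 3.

n=0: pose=(5,2,S); sL=80/61, sR=16/13; mL=-8/13, mR=-2016/793; mL+mR=-2504/793 → advance -1; mR−mL=-1528/793 → turn -1·90°
n=1: pose=(5,3,W); sL=160/221, sR=160/281; mL=-80/281, mR=-80320/62101; mL+mR=-98000/62101 → advance -1; mR−mL=-62640/62101 → turn -1·90°
n=2: pose=(6,3,N); sL=20/41, sR=40/81; mL=-20/81, mR=-3260/3321; mL+mR=-1360/1107 → advance -1; mR−mL=-2440/3321 → turn -1·90°
n=3: pose=(6,2,E); sL=160/229, sR=160/173; mL=-80/173, mR=-64320/39617; mL+mR=-82640/39617 → advance -1; mR−mL=-46000/39617 → turn -1·90°

0 80/61 16/13 -8/13 -2016/793 5 2 S
1 160/221 160/281 -80/281 -80320/62101 5 3 W
2 20/41 40/81 -20/81 -3260/3321 6 3 N
3 160/229 160/173 -80/173 -64320/39617 6 2 E
final 5 2 S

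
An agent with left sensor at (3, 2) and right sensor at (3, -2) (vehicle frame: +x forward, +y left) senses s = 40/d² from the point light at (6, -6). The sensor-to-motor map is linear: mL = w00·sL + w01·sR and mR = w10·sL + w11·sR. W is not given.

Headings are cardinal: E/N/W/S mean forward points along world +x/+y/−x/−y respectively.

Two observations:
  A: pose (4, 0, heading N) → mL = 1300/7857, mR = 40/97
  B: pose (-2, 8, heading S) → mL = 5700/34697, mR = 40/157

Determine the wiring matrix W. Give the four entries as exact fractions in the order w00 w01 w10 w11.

1 -1/2 1 0

obs A: pose=(4,0,N) → sL=40/97, sR=40/81, mL=1300/7857, mR=40/97
obs B: pose=(-2,8,S) → sL=40/157, sR=40/221, mL=5700/34697, mR=40/157
sensor matrix S = [[40/97, 40/81], [40/157, 40/221]]; det S = -13952000/272614329
solve [mL_A; mL_B] = S·[w00; w01] and [mR_A; mR_B] = S·[w10; w11]:
  w00 = 1, w01 = -1/2, w10 = 1, w11 = 0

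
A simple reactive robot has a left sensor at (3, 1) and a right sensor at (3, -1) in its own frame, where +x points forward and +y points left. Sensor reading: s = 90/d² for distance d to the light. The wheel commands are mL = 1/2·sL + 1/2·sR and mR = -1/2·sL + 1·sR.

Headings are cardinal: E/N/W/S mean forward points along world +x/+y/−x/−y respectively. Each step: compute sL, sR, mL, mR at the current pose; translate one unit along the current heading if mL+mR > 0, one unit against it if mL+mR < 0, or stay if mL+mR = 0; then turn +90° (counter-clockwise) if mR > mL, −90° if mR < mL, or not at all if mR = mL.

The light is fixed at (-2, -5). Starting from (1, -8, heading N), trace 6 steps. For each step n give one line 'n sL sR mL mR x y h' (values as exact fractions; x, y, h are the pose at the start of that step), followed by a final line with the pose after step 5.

0 45/2 45/8 225/16 -45/8 1 -8 N
1 90/37 2 82/37 29/37 1 -7 E
2 9/5 45/17 189/85 297/170 2 -7 S
3 90/17 18 198/17 261/17 2 -8 W
4 45/26 9/4 207/104 18/13 1 -8 S
5 18/5 10 34/5 41/5 1 -9 W
final 0 -9 S

n=0: pose=(1,-8,N); sL=45/2, sR=45/8; mL=225/16, mR=-45/8; mL+mR=135/16 → advance +1; mR−mL=-315/16 → turn -1·90°
n=1: pose=(1,-7,E); sL=90/37, sR=2; mL=82/37, mR=29/37; mL+mR=3 → advance +1; mR−mL=-53/37 → turn -1·90°
n=2: pose=(2,-7,S); sL=9/5, sR=45/17; mL=189/85, mR=297/170; mL+mR=135/34 → advance +1; mR−mL=-81/170 → turn -1·90°
n=3: pose=(2,-8,W); sL=90/17, sR=18; mL=198/17, mR=261/17; mL+mR=27 → advance +1; mR−mL=63/17 → turn +1·90°
n=4: pose=(1,-8,S); sL=45/26, sR=9/4; mL=207/104, mR=18/13; mL+mR=27/8 → advance +1; mR−mL=-63/104 → turn -1·90°
n=5: pose=(1,-9,W); sL=18/5, sR=10; mL=34/5, mR=41/5; mL+mR=15 → advance +1; mR−mL=7/5 → turn +1·90°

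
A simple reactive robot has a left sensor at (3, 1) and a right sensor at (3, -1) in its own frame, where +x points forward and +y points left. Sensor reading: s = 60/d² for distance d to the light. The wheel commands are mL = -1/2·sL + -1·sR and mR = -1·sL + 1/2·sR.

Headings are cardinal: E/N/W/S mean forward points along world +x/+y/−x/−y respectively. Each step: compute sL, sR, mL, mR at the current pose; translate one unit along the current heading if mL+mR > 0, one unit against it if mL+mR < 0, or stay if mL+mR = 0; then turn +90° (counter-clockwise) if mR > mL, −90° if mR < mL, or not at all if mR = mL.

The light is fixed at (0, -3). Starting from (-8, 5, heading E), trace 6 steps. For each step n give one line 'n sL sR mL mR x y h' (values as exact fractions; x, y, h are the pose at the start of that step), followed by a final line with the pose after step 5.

n=0: pose=(-8,5,E); sL=30/53, sR=30/37; mL=-2145/1961, mR=-315/1961; mL+mR=-2460/1961 → advance -1; mR−mL=1830/1961 → turn +1·90°
n=1: pose=(-9,5,N); sL=60/221, sR=12/37; mL=-3762/8177, mR=-894/8177; mL+mR=-4656/8177 → advance -1; mR−mL=2868/8177 → turn +1·90°
n=2: pose=(-9,4,W); sL=1/3, sR=15/52; mL=-71/156, mR=-59/312; mL+mR=-67/104 → advance -1; mR−mL=83/312 → turn +1·90°
n=3: pose=(-8,4,S); sL=12/13, sR=60/97; mL=-1362/1261, mR=-774/1261; mL+mR=-2136/1261 → advance -1; mR−mL=588/1261 → turn +1·90°
n=4: pose=(-8,5,E); sL=30/53, sR=30/37; mL=-2145/1961, mR=-315/1961; mL+mR=-2460/1961 → advance -1; mR−mL=1830/1961 → turn +1·90°
n=5: pose=(-9,5,N); sL=60/221, sR=12/37; mL=-3762/8177, mR=-894/8177; mL+mR=-4656/8177 → advance -1; mR−mL=2868/8177 → turn +1·90°

0 30/53 30/37 -2145/1961 -315/1961 -8 5 E
1 60/221 12/37 -3762/8177 -894/8177 -9 5 N
2 1/3 15/52 -71/156 -59/312 -9 4 W
3 12/13 60/97 -1362/1261 -774/1261 -8 4 S
4 30/53 30/37 -2145/1961 -315/1961 -8 5 E
5 60/221 12/37 -3762/8177 -894/8177 -9 5 N
final -9 4 W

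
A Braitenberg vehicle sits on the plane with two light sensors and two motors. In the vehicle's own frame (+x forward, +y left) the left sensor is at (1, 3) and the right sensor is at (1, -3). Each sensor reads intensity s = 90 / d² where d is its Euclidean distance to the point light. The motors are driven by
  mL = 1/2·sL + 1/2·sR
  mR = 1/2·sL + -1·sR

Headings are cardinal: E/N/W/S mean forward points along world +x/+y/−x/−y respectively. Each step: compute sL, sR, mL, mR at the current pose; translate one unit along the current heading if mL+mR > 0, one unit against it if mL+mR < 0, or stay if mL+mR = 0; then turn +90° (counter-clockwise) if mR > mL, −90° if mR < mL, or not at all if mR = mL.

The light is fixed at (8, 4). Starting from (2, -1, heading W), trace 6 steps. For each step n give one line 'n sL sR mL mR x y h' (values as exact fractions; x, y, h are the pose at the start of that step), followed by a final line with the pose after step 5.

n=0: pose=(2,-1,W); sL=90/113, sR=90/53; mL=7470/5989, mR=-7785/5989; mL+mR=-315/5989 → advance -1; mR−mL=-135/53 → turn -1·90°
n=1: pose=(3,-1,N); sL=9/8, sR=9/2; mL=45/16, mR=-63/16; mL+mR=-9/8 → advance -1; mR−mL=-27/4 → turn -1·90°
n=2: pose=(3,-2,E); sL=18/5, sR=90/97; mL=1098/485, mR=423/485; mL+mR=1521/485 → advance +1; mR−mL=-135/97 → turn -1·90°
n=3: pose=(4,-2,S); sL=9/5, sR=45/49; mL=333/245, mR=-9/490; mL+mR=657/490 → advance +1; mR−mL=-135/98 → turn -1·90°
n=4: pose=(4,-3,W); sL=18/25, sR=90/41; mL=1494/1025, mR=-1881/1025; mL+mR=-387/1025 → advance -1; mR−mL=-135/41 → turn -1·90°
n=5: pose=(5,-3,N); sL=5/4, sR=5/2; mL=15/8, mR=-15/8; mL+mR=0 → advance +0; mR−mL=-15/4 → turn -1·90°

0 90/113 90/53 7470/5989 -7785/5989 2 -1 W
1 9/8 9/2 45/16 -63/16 3 -1 N
2 18/5 90/97 1098/485 423/485 3 -2 E
3 9/5 45/49 333/245 -9/490 4 -2 S
4 18/25 90/41 1494/1025 -1881/1025 4 -3 W
5 5/4 5/2 15/8 -15/8 5 -3 N
final 5 -3 E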